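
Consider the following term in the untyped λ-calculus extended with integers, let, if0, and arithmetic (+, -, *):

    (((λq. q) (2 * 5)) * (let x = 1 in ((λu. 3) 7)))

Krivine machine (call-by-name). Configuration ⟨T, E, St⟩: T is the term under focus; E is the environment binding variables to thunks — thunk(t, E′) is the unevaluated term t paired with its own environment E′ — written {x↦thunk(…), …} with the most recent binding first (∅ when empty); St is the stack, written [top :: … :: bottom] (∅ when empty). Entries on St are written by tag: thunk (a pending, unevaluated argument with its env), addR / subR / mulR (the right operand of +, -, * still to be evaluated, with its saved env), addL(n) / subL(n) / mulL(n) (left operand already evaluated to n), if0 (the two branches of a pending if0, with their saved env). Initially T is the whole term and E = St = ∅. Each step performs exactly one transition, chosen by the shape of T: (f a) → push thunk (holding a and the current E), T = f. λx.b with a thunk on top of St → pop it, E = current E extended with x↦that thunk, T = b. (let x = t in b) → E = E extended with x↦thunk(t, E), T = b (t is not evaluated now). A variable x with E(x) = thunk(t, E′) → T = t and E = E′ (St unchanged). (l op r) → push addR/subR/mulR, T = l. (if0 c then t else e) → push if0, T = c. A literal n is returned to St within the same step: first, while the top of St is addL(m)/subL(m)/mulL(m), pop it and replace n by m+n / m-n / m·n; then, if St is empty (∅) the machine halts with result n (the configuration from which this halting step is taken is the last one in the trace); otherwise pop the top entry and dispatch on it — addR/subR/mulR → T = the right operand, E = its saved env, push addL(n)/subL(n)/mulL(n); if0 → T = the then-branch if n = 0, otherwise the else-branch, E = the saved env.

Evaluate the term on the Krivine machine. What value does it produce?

Answer: 30

Machine steps:
0. [T=(((λq. q) (2 * 5)) * (let x = 1 in ((λu. 3) 7))) | E=∅ | St=∅]
1. [T=((λq. q) (2 * 5)) | E=∅ | St=[mulR]]
2. [T=(λq. q) | E=∅ | St=[thunk :: mulR]]
3. [T=q | E={q↦thunk((2 * 5), ∅)} | St=[mulR]]
4. [T=(2 * 5) | E=∅ | St=[mulR]]
5. [T=2 | E=∅ | St=[mulR :: mulR]]
6. [T=5 | E=∅ | St=[mulL(2) :: mulR]]
7. [T=(let x = 1 in ((λu. 3) 7)) | E=∅ | St=[mulL(10)]]
8. [T=((λu. 3) 7) | E={x↦thunk(1, ∅)} | St=[mulL(10)]]
9. [T=(λu. 3) | E={x↦thunk(1, ∅)} | St=[thunk :: mulL(10)]]
10. [T=3 | E={u↦thunk(7, {x↦thunk(1, ∅)}), x↦thunk(1, ∅)} | St=[mulL(10)]]
→ final value 30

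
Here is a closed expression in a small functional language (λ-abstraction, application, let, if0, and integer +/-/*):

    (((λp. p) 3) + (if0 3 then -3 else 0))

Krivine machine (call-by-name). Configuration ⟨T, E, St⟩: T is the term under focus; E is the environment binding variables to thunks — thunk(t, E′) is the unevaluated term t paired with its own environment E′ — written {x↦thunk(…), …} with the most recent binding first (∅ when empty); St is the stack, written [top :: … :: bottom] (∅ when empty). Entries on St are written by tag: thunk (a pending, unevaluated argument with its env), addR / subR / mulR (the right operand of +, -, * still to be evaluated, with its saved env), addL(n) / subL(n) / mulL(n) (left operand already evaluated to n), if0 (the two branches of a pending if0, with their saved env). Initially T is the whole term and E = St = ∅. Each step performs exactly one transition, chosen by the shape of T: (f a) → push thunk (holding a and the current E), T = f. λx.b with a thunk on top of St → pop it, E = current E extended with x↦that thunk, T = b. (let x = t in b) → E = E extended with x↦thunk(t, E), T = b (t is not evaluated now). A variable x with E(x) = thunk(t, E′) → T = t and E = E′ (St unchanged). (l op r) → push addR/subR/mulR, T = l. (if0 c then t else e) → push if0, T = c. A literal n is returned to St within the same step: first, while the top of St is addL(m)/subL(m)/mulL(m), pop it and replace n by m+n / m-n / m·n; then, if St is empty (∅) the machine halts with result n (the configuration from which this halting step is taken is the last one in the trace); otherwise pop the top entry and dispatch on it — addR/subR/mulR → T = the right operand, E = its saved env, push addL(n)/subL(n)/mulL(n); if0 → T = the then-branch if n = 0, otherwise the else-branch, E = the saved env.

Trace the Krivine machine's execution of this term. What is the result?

Answer: 3

Machine steps:
[0] ⟨T=(((λp. p) 3) + (if0 3 then -3 else 0)); E=∅; St=∅⟩
[1] ⟨T=((λp. p) 3); E=∅; St=[addR]⟩
[2] ⟨T=(λp. p); E=∅; St=[thunk :: addR]⟩
[3] ⟨T=p; E={p↦thunk(3, ∅)}; St=[addR]⟩
[4] ⟨T=3; E=∅; St=[addR]⟩
[5] ⟨T=(if0 3 then -3 else 0); E=∅; St=[addL(3)]⟩
[6] ⟨T=3; E=∅; St=[if0 :: addL(3)]⟩
[7] ⟨T=0; E=∅; St=[addL(3)]⟩
→ final value 3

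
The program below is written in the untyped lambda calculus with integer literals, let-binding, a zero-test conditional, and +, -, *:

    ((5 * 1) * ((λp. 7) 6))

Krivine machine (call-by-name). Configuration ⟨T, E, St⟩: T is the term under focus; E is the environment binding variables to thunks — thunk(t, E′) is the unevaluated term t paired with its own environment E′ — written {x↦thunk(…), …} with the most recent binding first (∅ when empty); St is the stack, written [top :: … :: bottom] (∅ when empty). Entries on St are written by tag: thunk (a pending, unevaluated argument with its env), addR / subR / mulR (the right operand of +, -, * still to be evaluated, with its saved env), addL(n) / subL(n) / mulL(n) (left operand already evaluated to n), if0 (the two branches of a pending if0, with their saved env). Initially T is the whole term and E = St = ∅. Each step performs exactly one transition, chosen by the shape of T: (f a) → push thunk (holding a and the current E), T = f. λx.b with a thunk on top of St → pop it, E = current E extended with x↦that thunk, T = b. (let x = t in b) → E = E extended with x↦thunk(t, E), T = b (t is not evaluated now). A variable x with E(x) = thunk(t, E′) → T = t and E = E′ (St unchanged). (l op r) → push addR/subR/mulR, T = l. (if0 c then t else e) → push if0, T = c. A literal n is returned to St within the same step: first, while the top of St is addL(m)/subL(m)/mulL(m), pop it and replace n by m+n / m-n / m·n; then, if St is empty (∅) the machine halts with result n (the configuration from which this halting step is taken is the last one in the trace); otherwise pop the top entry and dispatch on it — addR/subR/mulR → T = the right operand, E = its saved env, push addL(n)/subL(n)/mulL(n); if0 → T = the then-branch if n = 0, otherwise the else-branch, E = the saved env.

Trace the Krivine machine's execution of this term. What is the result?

step 0: [T=((5 * 1) * ((λp. 7) 6)) | E=∅ | St=∅]
step 1: [T=(5 * 1) | E=∅ | St=[mulR]]
step 2: [T=5 | E=∅ | St=[mulR :: mulR]]
step 3: [T=1 | E=∅ | St=[mulL(5) :: mulR]]
step 4: [T=((λp. 7) 6) | E=∅ | St=[mulL(5)]]
step 5: [T=(λp. 7) | E=∅ | St=[thunk :: mulL(5)]]
step 6: [T=7 | E={p↦thunk(6, ∅)} | St=[mulL(5)]]
→ final value 35

Answer: 35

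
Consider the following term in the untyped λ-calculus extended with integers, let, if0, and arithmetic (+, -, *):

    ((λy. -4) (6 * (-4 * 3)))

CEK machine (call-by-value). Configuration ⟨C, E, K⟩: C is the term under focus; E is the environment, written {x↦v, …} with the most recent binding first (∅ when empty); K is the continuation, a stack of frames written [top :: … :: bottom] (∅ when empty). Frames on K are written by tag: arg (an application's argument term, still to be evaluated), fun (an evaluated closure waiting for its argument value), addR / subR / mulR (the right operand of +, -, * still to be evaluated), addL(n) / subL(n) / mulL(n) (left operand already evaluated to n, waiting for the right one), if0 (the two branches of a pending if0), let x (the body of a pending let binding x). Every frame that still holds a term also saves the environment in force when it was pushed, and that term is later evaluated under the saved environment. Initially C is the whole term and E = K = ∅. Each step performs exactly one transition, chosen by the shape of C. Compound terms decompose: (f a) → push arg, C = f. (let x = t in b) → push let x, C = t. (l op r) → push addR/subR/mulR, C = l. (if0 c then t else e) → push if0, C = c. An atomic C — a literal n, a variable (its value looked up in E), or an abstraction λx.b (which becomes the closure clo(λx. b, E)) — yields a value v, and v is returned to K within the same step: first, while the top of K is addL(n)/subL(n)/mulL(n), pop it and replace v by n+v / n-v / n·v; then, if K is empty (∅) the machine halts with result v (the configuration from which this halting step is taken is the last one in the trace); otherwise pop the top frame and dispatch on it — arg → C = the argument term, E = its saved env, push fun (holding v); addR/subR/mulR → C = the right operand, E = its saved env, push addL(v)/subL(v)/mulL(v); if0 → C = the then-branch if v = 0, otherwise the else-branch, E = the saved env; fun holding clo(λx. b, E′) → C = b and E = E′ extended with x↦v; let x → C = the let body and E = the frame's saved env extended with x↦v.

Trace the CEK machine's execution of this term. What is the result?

t=0: [C=((λy. -4) (6 * (-4 * 3))) | E=∅ | K=∅]
t=1: [C=(λy. -4) | E=∅ | K=[arg]]
t=2: [C=(6 * (-4 * 3)) | E=∅ | K=[fun]]
t=3: [C=6 | E=∅ | K=[mulR :: fun]]
t=4: [C=(-4 * 3) | E=∅ | K=[mulL(6) :: fun]]
t=5: [C=-4 | E=∅ | K=[mulR :: mulL(6) :: fun]]
t=6: [C=3 | E=∅ | K=[mulL(-4) :: mulL(6) :: fun]]
t=7: [C=-4 | E={y↦-72} | K=∅]
→ final value -4

Answer: -4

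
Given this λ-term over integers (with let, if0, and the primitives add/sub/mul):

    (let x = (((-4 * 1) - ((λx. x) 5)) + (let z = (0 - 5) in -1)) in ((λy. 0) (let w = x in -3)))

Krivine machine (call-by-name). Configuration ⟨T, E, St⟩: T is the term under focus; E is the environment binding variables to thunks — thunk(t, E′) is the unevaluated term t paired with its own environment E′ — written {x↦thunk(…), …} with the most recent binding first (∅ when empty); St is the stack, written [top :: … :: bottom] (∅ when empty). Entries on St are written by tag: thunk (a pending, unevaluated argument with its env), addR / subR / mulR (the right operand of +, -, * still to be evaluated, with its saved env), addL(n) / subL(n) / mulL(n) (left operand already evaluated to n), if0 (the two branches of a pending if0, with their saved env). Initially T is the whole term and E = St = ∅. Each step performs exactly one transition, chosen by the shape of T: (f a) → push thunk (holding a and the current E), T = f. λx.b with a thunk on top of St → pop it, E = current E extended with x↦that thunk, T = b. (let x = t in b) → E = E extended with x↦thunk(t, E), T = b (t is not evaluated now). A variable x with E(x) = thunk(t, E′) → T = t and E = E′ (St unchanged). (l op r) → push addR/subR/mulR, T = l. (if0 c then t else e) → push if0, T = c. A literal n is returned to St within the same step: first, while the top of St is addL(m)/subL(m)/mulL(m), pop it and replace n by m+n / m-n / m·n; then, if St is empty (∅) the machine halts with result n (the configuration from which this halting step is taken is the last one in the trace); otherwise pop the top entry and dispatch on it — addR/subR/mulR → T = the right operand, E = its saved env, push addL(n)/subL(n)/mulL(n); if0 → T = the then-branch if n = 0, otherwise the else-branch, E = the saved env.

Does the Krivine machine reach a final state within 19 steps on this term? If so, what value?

step 0: [T=(let x = (((-4 * 1) - ((λx. x) 5)) + (let z = (0 - 5) in -1)) in ((λy. 0) (let w = x in -3))) | E=∅ | St=∅]
step 1: [T=((λy. 0) (let w = x in -3)) | E={x↦thunk((((-4 * 1) - ((λx. x) 5)) + (let z = (0 - 5) in -1)), ∅)} | St=∅]
step 2: [T=(λy. 0) | E={x↦thunk((((-4 * 1) - ((λx. x) 5)) + (let z = (0 - 5) in -1)), ∅)} | St=[thunk]]
step 3: [T=0 | E={y↦thunk((let w = x in -3), {x↦thunk((((-4 * 1) - ((λx. x) 5)) + (let z = (0 - 5) in -1)), ∅)}), x↦thunk((((-4 * 1) - ((λx. x) 5)) + (let z = (0 - 5) in -1)), ∅)} | St=∅]
→ final value 0

Answer: 0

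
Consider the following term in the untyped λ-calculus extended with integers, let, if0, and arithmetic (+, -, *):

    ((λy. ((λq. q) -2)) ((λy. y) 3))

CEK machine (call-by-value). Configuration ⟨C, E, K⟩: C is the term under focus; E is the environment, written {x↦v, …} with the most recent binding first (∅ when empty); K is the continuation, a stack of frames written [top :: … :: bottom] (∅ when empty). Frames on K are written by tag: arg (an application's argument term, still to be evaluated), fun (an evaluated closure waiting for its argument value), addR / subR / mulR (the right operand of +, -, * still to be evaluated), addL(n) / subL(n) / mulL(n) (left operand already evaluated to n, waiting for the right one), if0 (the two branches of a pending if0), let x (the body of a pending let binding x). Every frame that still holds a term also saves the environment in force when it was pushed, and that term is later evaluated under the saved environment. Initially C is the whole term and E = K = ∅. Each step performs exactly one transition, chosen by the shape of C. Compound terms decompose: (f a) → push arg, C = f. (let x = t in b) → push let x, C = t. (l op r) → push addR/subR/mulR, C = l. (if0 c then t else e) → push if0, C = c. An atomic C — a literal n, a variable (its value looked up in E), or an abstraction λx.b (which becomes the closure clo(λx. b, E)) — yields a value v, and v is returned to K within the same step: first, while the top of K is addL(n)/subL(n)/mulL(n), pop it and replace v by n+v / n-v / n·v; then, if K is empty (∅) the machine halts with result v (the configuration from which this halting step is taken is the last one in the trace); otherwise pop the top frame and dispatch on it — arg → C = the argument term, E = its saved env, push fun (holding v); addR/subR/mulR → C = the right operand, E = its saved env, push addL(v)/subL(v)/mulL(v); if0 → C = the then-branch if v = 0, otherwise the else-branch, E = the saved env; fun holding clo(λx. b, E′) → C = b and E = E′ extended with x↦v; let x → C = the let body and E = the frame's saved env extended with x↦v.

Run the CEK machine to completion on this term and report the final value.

Answer: -2

Execution trace:
step 0: ⟨C=((λy. ((λq. q) -2)) ((λy. y) 3)); E=∅; K=∅⟩
step 1: ⟨C=(λy. ((λq. q) -2)); E=∅; K=[arg]⟩
step 2: ⟨C=((λy. y) 3); E=∅; K=[fun]⟩
step 3: ⟨C=(λy. y); E=∅; K=[arg :: fun]⟩
step 4: ⟨C=3; E=∅; K=[fun :: fun]⟩
step 5: ⟨C=y; E={y↦3}; K=[fun]⟩
step 6: ⟨C=((λq. q) -2); E={y↦3}; K=∅⟩
step 7: ⟨C=(λq. q); E={y↦3}; K=[arg]⟩
step 8: ⟨C=-2; E={y↦3}; K=[fun]⟩
step 9: ⟨C=q; E={q↦-2, y↦3}; K=∅⟩
→ final value -2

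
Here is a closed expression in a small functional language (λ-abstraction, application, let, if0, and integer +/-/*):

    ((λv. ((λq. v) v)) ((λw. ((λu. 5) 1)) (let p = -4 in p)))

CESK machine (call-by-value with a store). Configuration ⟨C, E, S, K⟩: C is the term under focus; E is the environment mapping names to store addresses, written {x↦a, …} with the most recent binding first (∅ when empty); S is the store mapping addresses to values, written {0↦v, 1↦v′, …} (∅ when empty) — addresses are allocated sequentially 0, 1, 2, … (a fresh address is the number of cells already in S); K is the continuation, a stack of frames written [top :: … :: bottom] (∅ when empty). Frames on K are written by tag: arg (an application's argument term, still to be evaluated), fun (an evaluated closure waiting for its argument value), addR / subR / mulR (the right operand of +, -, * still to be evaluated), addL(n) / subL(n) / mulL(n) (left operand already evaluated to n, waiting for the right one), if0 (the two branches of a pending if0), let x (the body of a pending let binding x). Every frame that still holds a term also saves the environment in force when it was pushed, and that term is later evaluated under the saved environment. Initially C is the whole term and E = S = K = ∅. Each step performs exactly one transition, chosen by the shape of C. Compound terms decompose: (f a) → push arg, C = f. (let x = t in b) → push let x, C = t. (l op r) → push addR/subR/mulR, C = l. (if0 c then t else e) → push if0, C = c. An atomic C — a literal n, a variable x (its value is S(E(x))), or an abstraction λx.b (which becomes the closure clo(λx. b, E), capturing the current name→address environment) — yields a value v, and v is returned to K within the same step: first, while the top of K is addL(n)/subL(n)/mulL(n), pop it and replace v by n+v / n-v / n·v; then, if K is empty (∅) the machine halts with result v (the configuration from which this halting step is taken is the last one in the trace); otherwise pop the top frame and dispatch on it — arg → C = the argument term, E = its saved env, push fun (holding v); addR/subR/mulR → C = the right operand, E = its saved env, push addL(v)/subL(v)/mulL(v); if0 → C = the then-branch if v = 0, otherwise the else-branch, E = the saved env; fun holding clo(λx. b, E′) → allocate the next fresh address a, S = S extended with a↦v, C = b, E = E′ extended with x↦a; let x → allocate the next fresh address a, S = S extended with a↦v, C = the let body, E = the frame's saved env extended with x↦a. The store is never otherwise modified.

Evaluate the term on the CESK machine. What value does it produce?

Answer: 5

Machine steps:
step 0: [C=((λv. ((λq. v) v)) ((λw. ((λu. 5) 1)) (let p = -4 in p))) | E=∅ | S=∅ | K=∅]
step 1: [C=(λv. ((λq. v) v)) | E=∅ | S=∅ | K=[arg]]
step 2: [C=((λw. ((λu. 5) 1)) (let p = -4 in p)) | E=∅ | S=∅ | K=[fun]]
step 3: [C=(λw. ((λu. 5) 1)) | E=∅ | S=∅ | K=[arg :: fun]]
step 4: [C=(let p = -4 in p) | E=∅ | S=∅ | K=[fun :: fun]]
step 5: [C=-4 | E=∅ | S=∅ | K=[let p :: fun :: fun]]
step 6: [C=p | E={p↦0} | S={0↦-4} | K=[fun :: fun]]
step 7: [C=((λu. 5) 1) | E={w↦1} | S={0↦-4, 1↦-4} | K=[fun]]
step 8: [C=(λu. 5) | E={w↦1} | S={0↦-4, 1↦-4} | K=[arg :: fun]]
step 9: [C=1 | E={w↦1} | S={0↦-4, 1↦-4} | K=[fun :: fun]]
step 10: [C=5 | E={u↦2, w↦1} | S={0↦-4, 1↦-4, 2↦1} | K=[fun]]
step 11: [C=((λq. v) v) | E={v↦3} | S={0↦-4, 1↦-4, 2↦1, 3↦5} | K=∅]
step 12: [C=(λq. v) | E={v↦3} | S={0↦-4, 1↦-4, 2↦1, 3↦5} | K=[arg]]
step 13: [C=v | E={v↦3} | S={0↦-4, 1↦-4, 2↦1, 3↦5} | K=[fun]]
step 14: [C=v | E={q↦4, v↦3} | S={0↦-4, 1↦-4, 2↦1, 3↦5, 4↦5} | K=∅]
→ final value 5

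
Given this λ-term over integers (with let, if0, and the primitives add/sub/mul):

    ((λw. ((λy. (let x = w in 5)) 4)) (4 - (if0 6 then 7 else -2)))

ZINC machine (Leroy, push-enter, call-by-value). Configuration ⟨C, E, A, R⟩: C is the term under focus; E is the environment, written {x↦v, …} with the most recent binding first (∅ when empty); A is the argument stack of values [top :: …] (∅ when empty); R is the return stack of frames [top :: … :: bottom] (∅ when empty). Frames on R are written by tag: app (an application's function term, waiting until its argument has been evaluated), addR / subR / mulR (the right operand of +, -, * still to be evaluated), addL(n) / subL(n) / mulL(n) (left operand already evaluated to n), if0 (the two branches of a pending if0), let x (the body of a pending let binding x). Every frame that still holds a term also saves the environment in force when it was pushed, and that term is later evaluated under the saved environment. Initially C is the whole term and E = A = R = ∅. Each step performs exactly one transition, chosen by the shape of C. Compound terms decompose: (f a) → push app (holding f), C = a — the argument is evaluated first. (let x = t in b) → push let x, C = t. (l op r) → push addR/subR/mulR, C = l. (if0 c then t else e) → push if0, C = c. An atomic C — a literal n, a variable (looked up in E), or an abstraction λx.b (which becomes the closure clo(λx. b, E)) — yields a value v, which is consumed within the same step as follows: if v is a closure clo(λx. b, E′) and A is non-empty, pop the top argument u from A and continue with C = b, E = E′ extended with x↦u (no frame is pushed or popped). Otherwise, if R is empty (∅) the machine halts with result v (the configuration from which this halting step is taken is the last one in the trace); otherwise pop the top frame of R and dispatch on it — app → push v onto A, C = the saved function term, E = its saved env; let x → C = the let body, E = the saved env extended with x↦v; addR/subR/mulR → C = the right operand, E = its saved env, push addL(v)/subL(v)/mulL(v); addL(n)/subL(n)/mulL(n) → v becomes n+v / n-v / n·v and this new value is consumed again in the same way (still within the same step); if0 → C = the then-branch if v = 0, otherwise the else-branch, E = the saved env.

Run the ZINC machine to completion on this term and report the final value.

Answer: 5

Machine steps:
t=0: ⟨C=((λw. ((λy. (let x = w in 5)) 4)) (4 - (if0 6 then 7 else -2))); E=∅; A=∅; R=∅⟩
t=1: ⟨C=(4 - (if0 6 then 7 else -2)); E=∅; A=∅; R=[app]⟩
t=2: ⟨C=4; E=∅; A=∅; R=[subR :: app]⟩
t=3: ⟨C=(if0 6 then 7 else -2); E=∅; A=∅; R=[subL(4) :: app]⟩
t=4: ⟨C=6; E=∅; A=∅; R=[if0 :: subL(4) :: app]⟩
t=5: ⟨C=-2; E=∅; A=∅; R=[subL(4) :: app]⟩
t=6: ⟨C=(λw. ((λy. (let x = w in 5)) 4)); E=∅; A=[6]; R=∅⟩
t=7: ⟨C=((λy. (let x = w in 5)) 4); E={w↦6}; A=∅; R=∅⟩
t=8: ⟨C=4; E={w↦6}; A=∅; R=[app]⟩
t=9: ⟨C=(λy. (let x = w in 5)); E={w↦6}; A=[4]; R=∅⟩
t=10: ⟨C=(let x = w in 5); E={y↦4, w↦6}; A=∅; R=∅⟩
t=11: ⟨C=w; E={y↦4, w↦6}; A=∅; R=[let x]⟩
t=12: ⟨C=5; E={x↦6, y↦4, w↦6}; A=∅; R=∅⟩
→ final value 5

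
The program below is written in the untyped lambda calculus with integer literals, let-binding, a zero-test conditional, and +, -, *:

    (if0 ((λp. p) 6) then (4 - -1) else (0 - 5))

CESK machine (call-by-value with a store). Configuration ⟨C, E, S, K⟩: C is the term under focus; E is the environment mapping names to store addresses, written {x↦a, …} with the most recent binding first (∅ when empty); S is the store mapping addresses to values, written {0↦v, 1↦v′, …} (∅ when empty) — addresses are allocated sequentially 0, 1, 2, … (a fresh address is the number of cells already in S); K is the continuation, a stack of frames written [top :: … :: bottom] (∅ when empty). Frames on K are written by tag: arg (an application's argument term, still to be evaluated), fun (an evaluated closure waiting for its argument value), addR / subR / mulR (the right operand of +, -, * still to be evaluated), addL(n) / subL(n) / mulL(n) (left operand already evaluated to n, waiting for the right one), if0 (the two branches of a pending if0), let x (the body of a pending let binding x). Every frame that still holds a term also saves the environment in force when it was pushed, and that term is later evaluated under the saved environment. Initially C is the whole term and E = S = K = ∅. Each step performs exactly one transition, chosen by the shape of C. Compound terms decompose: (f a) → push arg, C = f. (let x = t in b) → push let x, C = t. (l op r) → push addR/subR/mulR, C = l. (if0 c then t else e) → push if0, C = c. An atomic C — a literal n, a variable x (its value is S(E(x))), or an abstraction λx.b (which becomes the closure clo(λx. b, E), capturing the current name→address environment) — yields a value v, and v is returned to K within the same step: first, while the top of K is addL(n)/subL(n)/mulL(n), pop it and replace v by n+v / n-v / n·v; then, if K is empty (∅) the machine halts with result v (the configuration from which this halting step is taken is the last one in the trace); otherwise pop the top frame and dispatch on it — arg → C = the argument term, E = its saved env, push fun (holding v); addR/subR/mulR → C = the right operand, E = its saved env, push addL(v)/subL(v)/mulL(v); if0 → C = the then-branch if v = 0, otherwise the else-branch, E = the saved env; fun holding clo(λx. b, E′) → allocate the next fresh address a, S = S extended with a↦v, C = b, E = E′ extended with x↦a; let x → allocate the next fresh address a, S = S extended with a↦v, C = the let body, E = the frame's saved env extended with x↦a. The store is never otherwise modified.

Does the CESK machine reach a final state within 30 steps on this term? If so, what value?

Answer: -5

Machine steps:
[0] <C=(if0 ((λp. p) 6) then (4 - -1) else (0 - 5)), E=∅, S=∅, K=∅>
[1] <C=((λp. p) 6), E=∅, S=∅, K=[if0]>
[2] <C=(λp. p), E=∅, S=∅, K=[arg :: if0]>
[3] <C=6, E=∅, S=∅, K=[fun :: if0]>
[4] <C=p, E={p↦0}, S={0↦6}, K=[if0]>
[5] <C=(0 - 5), E=∅, S={0↦6}, K=∅>
[6] <C=0, E=∅, S={0↦6}, K=[subR]>
[7] <C=5, E=∅, S={0↦6}, K=[subL(0)]>
→ final value -5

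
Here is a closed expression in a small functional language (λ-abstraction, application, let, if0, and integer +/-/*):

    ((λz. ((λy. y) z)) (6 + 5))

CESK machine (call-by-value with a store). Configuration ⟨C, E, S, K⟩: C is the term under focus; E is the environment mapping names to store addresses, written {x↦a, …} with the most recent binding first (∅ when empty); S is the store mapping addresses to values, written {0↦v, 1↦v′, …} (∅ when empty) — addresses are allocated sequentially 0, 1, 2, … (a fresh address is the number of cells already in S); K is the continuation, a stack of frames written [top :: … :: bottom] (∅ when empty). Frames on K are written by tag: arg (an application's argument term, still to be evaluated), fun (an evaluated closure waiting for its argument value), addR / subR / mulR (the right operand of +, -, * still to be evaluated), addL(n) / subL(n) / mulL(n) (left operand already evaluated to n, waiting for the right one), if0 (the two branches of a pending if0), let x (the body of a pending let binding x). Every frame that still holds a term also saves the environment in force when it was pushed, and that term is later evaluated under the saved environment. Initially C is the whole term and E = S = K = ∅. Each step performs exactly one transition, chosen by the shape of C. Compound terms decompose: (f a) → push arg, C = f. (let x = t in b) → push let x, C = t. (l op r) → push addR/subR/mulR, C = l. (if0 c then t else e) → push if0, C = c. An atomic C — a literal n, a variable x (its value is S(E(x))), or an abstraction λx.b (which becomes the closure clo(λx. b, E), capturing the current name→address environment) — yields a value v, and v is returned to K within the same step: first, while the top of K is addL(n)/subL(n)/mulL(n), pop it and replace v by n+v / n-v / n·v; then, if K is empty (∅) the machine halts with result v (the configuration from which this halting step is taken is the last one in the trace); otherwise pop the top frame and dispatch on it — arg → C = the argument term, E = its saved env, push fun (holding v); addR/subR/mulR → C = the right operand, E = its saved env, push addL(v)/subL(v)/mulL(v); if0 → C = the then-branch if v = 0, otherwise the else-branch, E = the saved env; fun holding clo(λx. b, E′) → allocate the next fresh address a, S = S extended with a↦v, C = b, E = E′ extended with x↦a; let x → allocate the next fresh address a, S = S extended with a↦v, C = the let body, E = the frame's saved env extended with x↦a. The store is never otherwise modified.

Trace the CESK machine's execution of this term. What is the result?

Answer: 11

Execution trace:
step 0: <C=((λz. ((λy. y) z)) (6 + 5)), E=∅, S=∅, K=∅>
step 1: <C=(λz. ((λy. y) z)), E=∅, S=∅, K=[arg]>
step 2: <C=(6 + 5), E=∅, S=∅, K=[fun]>
step 3: <C=6, E=∅, S=∅, K=[addR :: fun]>
step 4: <C=5, E=∅, S=∅, K=[addL(6) :: fun]>
step 5: <C=((λy. y) z), E={z↦0}, S={0↦11}, K=∅>
step 6: <C=(λy. y), E={z↦0}, S={0↦11}, K=[arg]>
step 7: <C=z, E={z↦0}, S={0↦11}, K=[fun]>
step 8: <C=y, E={y↦1, z↦0}, S={0↦11, 1↦11}, K=∅>
→ final value 11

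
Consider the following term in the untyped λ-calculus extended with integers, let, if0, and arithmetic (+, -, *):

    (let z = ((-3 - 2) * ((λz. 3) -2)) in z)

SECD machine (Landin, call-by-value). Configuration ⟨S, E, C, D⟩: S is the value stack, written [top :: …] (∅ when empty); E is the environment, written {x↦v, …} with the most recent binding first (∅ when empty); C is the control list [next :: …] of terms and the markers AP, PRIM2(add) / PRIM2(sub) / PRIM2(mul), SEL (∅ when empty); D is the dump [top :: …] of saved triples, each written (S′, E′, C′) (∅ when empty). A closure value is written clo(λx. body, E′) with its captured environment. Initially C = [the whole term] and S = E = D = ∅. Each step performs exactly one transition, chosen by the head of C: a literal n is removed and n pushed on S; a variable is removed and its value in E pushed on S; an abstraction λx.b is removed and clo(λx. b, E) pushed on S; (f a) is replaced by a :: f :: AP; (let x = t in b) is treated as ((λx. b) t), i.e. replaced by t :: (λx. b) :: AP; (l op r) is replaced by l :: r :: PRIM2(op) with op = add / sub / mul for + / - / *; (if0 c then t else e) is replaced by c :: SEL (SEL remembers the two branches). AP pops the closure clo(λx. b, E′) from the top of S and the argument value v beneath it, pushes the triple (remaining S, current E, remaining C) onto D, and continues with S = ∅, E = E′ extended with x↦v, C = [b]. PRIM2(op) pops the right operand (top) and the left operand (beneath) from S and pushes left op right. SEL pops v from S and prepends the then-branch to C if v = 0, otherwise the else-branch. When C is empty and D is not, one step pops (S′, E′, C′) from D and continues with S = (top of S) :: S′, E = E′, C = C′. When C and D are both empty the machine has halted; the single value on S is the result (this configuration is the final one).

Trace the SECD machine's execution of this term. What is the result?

Answer: -15

Derivation:
step 0: ⟨S=∅; E=∅; C=[(let z = ((-3 - 2) * ((λz. 3) -2)) in z)]; D=∅⟩
step 1: ⟨S=∅; E=∅; C=[((-3 - 2) * ((λz. 3) -2)) :: (λz. z) :: AP]; D=∅⟩
step 2: ⟨S=∅; E=∅; C=[(-3 - 2) :: ((λz. 3) -2) :: PRIM2(mul) :: (λz. z) :: AP]; D=∅⟩
step 3: ⟨S=∅; E=∅; C=[-3 :: 2 :: PRIM2(sub) :: ((λz. 3) -2) :: PRIM2(mul) :: (λz. z) :: AP]; D=∅⟩
step 4: ⟨S=[-3]; E=∅; C=[2 :: PRIM2(sub) :: ((λz. 3) -2) :: PRIM2(mul) :: (λz. z) :: AP]; D=∅⟩
step 5: ⟨S=[2 :: -3]; E=∅; C=[PRIM2(sub) :: ((λz. 3) -2) :: PRIM2(mul) :: (λz. z) :: AP]; D=∅⟩
step 6: ⟨S=[-5]; E=∅; C=[((λz. 3) -2) :: PRIM2(mul) :: (λz. z) :: AP]; D=∅⟩
step 7: ⟨S=[-5]; E=∅; C=[-2 :: (λz. 3) :: AP :: PRIM2(mul) :: (λz. z) :: AP]; D=∅⟩
step 8: ⟨S=[-2 :: -5]; E=∅; C=[(λz. 3) :: AP :: PRIM2(mul) :: (λz. z) :: AP]; D=∅⟩
step 9: ⟨S=[clo(λz. 3, ∅) :: -2 :: -5]; E=∅; C=[AP :: PRIM2(mul) :: (λz. z) :: AP]; D=∅⟩
step 10: ⟨S=∅; E={z↦-2}; C=[3]; D=[([-5], ∅, [PRIM2(mul) :: (λz. z) :: AP])]⟩
step 11: ⟨S=[3]; E={z↦-2}; C=∅; D=[([-5], ∅, [PRIM2(mul) :: (λz. z) :: AP])]⟩
step 12: ⟨S=[3 :: -5]; E=∅; C=[PRIM2(mul) :: (λz. z) :: AP]; D=∅⟩
step 13: ⟨S=[-15]; E=∅; C=[(λz. z) :: AP]; D=∅⟩
step 14: ⟨S=[clo(λz. z, ∅) :: -15]; E=∅; C=[AP]; D=∅⟩
step 15: ⟨S=∅; E={z↦-15}; C=[z]; D=[(∅, ∅, ∅)]⟩
step 16: ⟨S=[-15]; E={z↦-15}; C=∅; D=[(∅, ∅, ∅)]⟩
step 17: ⟨S=[-15]; E=∅; C=∅; D=∅⟩
→ final value -15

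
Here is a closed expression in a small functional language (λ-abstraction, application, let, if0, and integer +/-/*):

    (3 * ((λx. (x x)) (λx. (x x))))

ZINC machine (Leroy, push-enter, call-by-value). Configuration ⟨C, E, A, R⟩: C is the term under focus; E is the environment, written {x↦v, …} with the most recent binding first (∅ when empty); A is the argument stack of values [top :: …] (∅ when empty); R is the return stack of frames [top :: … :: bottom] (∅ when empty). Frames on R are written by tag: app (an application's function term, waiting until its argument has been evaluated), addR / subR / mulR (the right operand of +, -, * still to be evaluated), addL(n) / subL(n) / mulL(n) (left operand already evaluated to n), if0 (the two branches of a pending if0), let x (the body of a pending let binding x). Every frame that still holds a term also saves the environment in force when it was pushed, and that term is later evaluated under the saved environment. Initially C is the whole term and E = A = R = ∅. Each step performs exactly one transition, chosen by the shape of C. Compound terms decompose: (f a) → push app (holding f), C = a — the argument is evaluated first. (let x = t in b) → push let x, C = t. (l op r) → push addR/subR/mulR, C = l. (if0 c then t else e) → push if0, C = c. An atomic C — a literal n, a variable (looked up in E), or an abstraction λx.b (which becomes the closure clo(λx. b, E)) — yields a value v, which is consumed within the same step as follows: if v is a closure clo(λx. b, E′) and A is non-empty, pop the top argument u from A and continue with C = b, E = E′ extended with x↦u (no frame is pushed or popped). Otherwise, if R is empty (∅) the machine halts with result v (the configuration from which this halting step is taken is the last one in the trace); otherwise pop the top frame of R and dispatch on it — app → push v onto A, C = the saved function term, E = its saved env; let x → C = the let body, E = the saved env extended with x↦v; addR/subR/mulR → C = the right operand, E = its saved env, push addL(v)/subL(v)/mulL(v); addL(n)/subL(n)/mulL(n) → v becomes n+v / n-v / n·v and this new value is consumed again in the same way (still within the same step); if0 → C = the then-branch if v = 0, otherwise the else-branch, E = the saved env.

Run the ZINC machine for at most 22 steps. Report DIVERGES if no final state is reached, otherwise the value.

step 0: ⟨C=(3 * ((λx. (x x)) (λx. (x x)))); E=∅; A=∅; R=∅⟩
step 1: ⟨C=3; E=∅; A=∅; R=[mulR]⟩
step 2: ⟨C=((λx. (x x)) (λx. (x x))); E=∅; A=∅; R=[mulL(3)]⟩
step 3: ⟨C=(λx. (x x)); E=∅; A=∅; R=[app :: mulL(3)]⟩
step 4: ⟨C=(λx. (x x)); E=∅; A=[clo(λx. (x x), ∅)]; R=[mulL(3)]⟩
step 5: ⟨C=(x x); E={x↦clo(λx. (x x), ∅)}; A=∅; R=[mulL(3)]⟩
step 6: ⟨C=x; E={x↦clo(λx. (x x), ∅)}; A=∅; R=[app :: mulL(3)]⟩
step 7: ⟨C=x; E={x↦clo(λx. (x x), ∅)}; A=[clo(λx. (x x), ∅)]; R=[mulL(3)]⟩
… configuration repeats with period 3 (steps 5–7 recur indefinitely) …

Answer: DIVERGES (no final state within 22 steps)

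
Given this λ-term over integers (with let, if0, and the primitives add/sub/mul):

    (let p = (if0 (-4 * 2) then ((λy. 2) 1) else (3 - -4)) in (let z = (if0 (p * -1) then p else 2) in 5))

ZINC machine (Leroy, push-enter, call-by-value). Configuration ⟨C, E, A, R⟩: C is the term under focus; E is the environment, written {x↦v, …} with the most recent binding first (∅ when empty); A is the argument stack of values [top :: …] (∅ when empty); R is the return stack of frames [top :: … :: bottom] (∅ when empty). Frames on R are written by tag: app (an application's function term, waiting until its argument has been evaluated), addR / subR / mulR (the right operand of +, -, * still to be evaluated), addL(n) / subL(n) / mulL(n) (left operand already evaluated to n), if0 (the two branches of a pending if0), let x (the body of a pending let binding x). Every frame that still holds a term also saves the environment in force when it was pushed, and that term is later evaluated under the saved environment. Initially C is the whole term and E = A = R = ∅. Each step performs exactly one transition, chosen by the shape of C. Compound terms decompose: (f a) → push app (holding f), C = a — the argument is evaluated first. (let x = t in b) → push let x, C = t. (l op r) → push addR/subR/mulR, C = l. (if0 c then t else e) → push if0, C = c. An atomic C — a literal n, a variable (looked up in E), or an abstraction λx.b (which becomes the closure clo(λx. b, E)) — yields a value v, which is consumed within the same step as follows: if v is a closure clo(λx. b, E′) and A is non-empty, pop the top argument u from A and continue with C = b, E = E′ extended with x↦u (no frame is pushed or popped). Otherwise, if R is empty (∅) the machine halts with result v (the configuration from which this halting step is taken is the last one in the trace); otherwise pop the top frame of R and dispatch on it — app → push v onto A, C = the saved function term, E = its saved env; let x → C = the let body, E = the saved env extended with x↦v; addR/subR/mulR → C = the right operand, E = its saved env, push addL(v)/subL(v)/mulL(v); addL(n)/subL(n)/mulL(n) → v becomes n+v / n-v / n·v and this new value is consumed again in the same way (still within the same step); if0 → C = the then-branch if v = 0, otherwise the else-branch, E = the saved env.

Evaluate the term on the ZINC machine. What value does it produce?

t=0: ⟨C=(let p = (if0 (-4 * 2) then ((λy. 2) 1) else (3 - -4)) in (let z = (if0 (p * -1) then p else 2) in 5)); E=∅; A=∅; R=∅⟩
t=1: ⟨C=(if0 (-4 * 2) then ((λy. 2) 1) else (3 - -4)); E=∅; A=∅; R=[let p]⟩
t=2: ⟨C=(-4 * 2); E=∅; A=∅; R=[if0 :: let p]⟩
t=3: ⟨C=-4; E=∅; A=∅; R=[mulR :: if0 :: let p]⟩
t=4: ⟨C=2; E=∅; A=∅; R=[mulL(-4) :: if0 :: let p]⟩
t=5: ⟨C=(3 - -4); E=∅; A=∅; R=[let p]⟩
t=6: ⟨C=3; E=∅; A=∅; R=[subR :: let p]⟩
t=7: ⟨C=-4; E=∅; A=∅; R=[subL(3) :: let p]⟩
t=8: ⟨C=(let z = (if0 (p * -1) then p else 2) in 5); E={p↦7}; A=∅; R=∅⟩
t=9: ⟨C=(if0 (p * -1) then p else 2); E={p↦7}; A=∅; R=[let z]⟩
t=10: ⟨C=(p * -1); E={p↦7}; A=∅; R=[if0 :: let z]⟩
t=11: ⟨C=p; E={p↦7}; A=∅; R=[mulR :: if0 :: let z]⟩
t=12: ⟨C=-1; E={p↦7}; A=∅; R=[mulL(7) :: if0 :: let z]⟩
t=13: ⟨C=2; E={p↦7}; A=∅; R=[let z]⟩
t=14: ⟨C=5; E={z↦2, p↦7}; A=∅; R=∅⟩
→ final value 5

Answer: 5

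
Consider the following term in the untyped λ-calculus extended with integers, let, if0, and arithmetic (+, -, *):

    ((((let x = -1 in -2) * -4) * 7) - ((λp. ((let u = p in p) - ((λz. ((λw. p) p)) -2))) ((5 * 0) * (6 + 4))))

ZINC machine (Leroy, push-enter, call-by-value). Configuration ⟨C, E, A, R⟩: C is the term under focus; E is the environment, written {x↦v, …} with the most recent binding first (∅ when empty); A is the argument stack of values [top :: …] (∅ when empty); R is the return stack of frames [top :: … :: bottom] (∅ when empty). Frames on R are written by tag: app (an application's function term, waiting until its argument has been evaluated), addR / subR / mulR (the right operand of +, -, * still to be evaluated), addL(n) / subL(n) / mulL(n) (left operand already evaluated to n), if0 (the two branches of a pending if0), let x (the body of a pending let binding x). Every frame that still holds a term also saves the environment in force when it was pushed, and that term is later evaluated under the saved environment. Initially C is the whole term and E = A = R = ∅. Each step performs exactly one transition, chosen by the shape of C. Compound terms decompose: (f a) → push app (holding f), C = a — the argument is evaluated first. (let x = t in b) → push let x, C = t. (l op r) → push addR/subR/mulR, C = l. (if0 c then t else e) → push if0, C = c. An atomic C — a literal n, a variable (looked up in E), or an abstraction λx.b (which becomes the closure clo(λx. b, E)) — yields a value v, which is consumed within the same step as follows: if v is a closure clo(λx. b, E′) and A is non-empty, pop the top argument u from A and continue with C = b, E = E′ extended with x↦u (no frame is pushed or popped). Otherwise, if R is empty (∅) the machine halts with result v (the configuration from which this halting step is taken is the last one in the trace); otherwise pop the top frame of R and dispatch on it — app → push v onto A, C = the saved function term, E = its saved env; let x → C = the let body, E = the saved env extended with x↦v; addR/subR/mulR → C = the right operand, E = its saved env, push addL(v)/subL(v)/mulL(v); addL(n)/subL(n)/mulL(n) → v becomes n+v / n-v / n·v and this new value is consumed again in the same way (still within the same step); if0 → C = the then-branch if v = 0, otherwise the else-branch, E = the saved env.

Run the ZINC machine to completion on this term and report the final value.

Answer: 56

Derivation:
t=0: [C=((((let x = -1 in -2) * -4) * 7) - ((λp. ((let u = p in p) - ((λz. ((λw. p) p)) -2))) ((5 * 0) * (6 + 4)))) | E=∅ | A=∅ | R=∅]
t=1: [C=(((let x = -1 in -2) * -4) * 7) | E=∅ | A=∅ | R=[subR]]
t=2: [C=((let x = -1 in -2) * -4) | E=∅ | A=∅ | R=[mulR :: subR]]
t=3: [C=(let x = -1 in -2) | E=∅ | A=∅ | R=[mulR :: mulR :: subR]]
t=4: [C=-1 | E=∅ | A=∅ | R=[let x :: mulR :: mulR :: subR]]
t=5: [C=-2 | E={x↦-1} | A=∅ | R=[mulR :: mulR :: subR]]
t=6: [C=-4 | E=∅ | A=∅ | R=[mulL(-2) :: mulR :: subR]]
t=7: [C=7 | E=∅ | A=∅ | R=[mulL(8) :: subR]]
t=8: [C=((λp. ((let u = p in p) - ((λz. ((λw. p) p)) -2))) ((5 * 0) * (6 + 4))) | E=∅ | A=∅ | R=[subL(56)]]
t=9: [C=((5 * 0) * (6 + 4)) | E=∅ | A=∅ | R=[app :: subL(56)]]
t=10: [C=(5 * 0) | E=∅ | A=∅ | R=[mulR :: app :: subL(56)]]
t=11: [C=5 | E=∅ | A=∅ | R=[mulR :: mulR :: app :: subL(56)]]
t=12: [C=0 | E=∅ | A=∅ | R=[mulL(5) :: mulR :: app :: subL(56)]]
t=13: [C=(6 + 4) | E=∅ | A=∅ | R=[mulL(0) :: app :: subL(56)]]
t=14: [C=6 | E=∅ | A=∅ | R=[addR :: mulL(0) :: app :: subL(56)]]
t=15: [C=4 | E=∅ | A=∅ | R=[addL(6) :: mulL(0) :: app :: subL(56)]]
t=16: [C=(λp. ((let u = p in p) - ((λz. ((λw. p) p)) -2))) | E=∅ | A=[0] | R=[subL(56)]]
t=17: [C=((let u = p in p) - ((λz. ((λw. p) p)) -2)) | E={p↦0} | A=∅ | R=[subL(56)]]
t=18: [C=(let u = p in p) | E={p↦0} | A=∅ | R=[subR :: subL(56)]]
t=19: [C=p | E={p↦0} | A=∅ | R=[let u :: subR :: subL(56)]]
t=20: [C=p | E={u↦0, p↦0} | A=∅ | R=[subR :: subL(56)]]
t=21: [C=((λz. ((λw. p) p)) -2) | E={p↦0} | A=∅ | R=[subL(0) :: subL(56)]]
t=22: [C=-2 | E={p↦0} | A=∅ | R=[app :: subL(0) :: subL(56)]]
t=23: [C=(λz. ((λw. p) p)) | E={p↦0} | A=[-2] | R=[subL(0) :: subL(56)]]
t=24: [C=((λw. p) p) | E={z↦-2, p↦0} | A=∅ | R=[subL(0) :: subL(56)]]
t=25: [C=p | E={z↦-2, p↦0} | A=∅ | R=[app :: subL(0) :: subL(56)]]
t=26: [C=(λw. p) | E={z↦-2, p↦0} | A=[0] | R=[subL(0) :: subL(56)]]
t=27: [C=p | E={w↦0, z↦-2, p↦0} | A=∅ | R=[subL(0) :: subL(56)]]
→ final value 56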